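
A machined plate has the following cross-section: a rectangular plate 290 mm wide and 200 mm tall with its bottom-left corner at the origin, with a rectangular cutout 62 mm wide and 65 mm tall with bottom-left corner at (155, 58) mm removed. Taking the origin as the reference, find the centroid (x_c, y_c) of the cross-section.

Part | A | x̄ᵢ | ȳᵢ | A·x̄ᵢ | A·ȳᵢ
plate | 58000.00 | 145.00 | 100.00 | 8410000.00 | 5800000.00
hole | -4030.00 | 186.00 | 90.50 | -749580.00 | -364715.00
Σ | 53970.00 |  |  | 7660420.00 | 5435285.00
x_c = 7660420.00 / 53970.00 = 141.94 mm
y_c = 5435285.00 / 53970.00 = 100.71 mm

x_c = 141.94 mm, y_c = 100.71 mm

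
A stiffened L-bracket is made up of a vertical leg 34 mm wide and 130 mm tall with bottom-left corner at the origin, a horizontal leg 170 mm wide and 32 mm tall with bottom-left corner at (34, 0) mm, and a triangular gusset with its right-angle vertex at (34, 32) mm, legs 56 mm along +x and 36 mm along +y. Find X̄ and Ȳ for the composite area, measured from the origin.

X̄ = 71.36 mm, Ȳ = 38.53 mm

Part | A | x̄ᵢ | ȳᵢ | A·x̄ᵢ | A·ȳᵢ
vertical leg | 4420.00 | 17.00 | 65.00 | 75140.00 | 287300.00
horizontal leg | 5440.00 | 119.00 | 16.00 | 647360.00 | 87040.00
gusset | 1008.00 | 52.67 | 44.00 | 53088.00 | 44352.00
Σ | 10868.00 |  |  | 775588.00 | 418692.00
X̄ = 775588.00 / 10868.00 = 71.36 mm
Ȳ = 418692.00 / 10868.00 = 38.53 mm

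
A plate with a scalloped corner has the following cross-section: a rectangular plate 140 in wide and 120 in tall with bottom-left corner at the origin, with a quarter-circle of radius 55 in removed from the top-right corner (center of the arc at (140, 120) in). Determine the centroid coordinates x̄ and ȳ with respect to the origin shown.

plate: A = 140 × 120 = 16800.00, centroid at (70.00, 60.00).
removed quarter-circle: A = −¼π·55² = -2375.83, centroid at (116.66, 96.66).
ΣA = 14424.17 in², ΣAx̄ = 898842.21 in³, ΣAȳ = 778358.80 in³.
x̄ = 898842.21/14424.17 = 62.32 in; ȳ = 778358.80/14424.17 = 53.96 in.

x̄ = 62.32 in, ȳ = 53.96 in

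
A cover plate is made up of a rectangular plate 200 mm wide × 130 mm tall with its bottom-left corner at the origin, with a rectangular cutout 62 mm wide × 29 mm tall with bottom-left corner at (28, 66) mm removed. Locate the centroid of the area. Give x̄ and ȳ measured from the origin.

x̄ = 103.05 mm, ȳ = 63.85 mm

Part | A | x̄ᵢ | ȳᵢ | A·x̄ᵢ | A·ȳᵢ
plate | 26000.00 | 100.00 | 65.00 | 2600000.00 | 1690000.00
hole | -1798.00 | 59.00 | 80.50 | -106082.00 | -144739.00
Σ | 24202.00 |  |  | 2493918.00 | 1545261.00
x̄ = 2493918.00 / 24202.00 = 103.05 mm
ȳ = 1545261.00 / 24202.00 = 63.85 mm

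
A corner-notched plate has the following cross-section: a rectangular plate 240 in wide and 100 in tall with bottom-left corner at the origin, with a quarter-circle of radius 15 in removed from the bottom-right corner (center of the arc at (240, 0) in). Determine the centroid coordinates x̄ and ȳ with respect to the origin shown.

x̄ = 119.16 in, ȳ = 50.32 in

plate: A = 240 × 100 = 24000.00, centroid at (120.00, 50.00).
removed quarter-circle: A = −¼π·15² = -176.71, centroid at (233.63, 6.37).
ΣA = 23823.29 in², ΣAx̄ = 2838713.50 in³, ΣAȳ = 1198875.00 in³.
x̄ = 2838713.50/23823.29 = 119.16 in; ȳ = 1198875.00/23823.29 = 50.32 in.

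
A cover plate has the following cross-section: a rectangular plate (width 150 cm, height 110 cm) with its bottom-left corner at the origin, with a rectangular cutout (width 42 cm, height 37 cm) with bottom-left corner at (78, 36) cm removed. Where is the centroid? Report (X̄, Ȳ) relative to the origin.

X̄ = 72.50 cm, Ȳ = 55.05 cm

Part | A | x̄ᵢ | ȳᵢ | A·x̄ᵢ | A·ȳᵢ
plate | 16500.00 | 75.00 | 55.00 | 1237500.00 | 907500.00
hole | -1554.00 | 99.00 | 54.50 | -153846.00 | -84693.00
Σ | 14946.00 |  |  | 1083654.00 | 822807.00
X̄ = 1083654.00 / 14946.00 = 72.50 cm
Ȳ = 822807.00 / 14946.00 = 55.05 cm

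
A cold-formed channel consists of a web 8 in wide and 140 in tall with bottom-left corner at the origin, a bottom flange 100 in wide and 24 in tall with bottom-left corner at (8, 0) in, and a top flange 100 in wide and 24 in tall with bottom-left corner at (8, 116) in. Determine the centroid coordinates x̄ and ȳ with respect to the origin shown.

web: A = 8 × 140 = 1120.00, centroid at (4.00, 70.00).
bottom flange: A = 100 × 24 = 2400.00, centroid at (58.00, 12.00).
top flange: A = 100 × 24 = 2400.00, centroid at (58.00, 128.00).
ΣA = 5920.00 in²
ΣAx̄ = (1120.00)(4.00) + (2400.00)(58.00) + (2400.00)(58.00) = 282880.00 in³
ΣAȳ = (1120.00)(70.00) + (2400.00)(12.00) + (2400.00)(128.00) = 414400.00 in³
x̄ = 282880.00 / 5920.00 = 47.78 in
ȳ = 414400.00 / 5920.00 = 70.00 in

x̄ = 47.78 in, ȳ = 70.00 in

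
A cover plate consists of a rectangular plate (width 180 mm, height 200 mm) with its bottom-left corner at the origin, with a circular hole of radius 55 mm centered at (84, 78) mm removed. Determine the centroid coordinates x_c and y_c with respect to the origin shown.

x_c = 92.15 mm, y_c = 107.89 mm

Part | A | x̄ᵢ | ȳᵢ | A·x̄ᵢ | A·ȳᵢ
plate | 36000.00 | 90.00 | 100.00 | 3240000.00 | 3600000.00
hole | -9503.32 | 84.00 | 78.00 | -798278.69 | -741258.79
Σ | 26496.68 |  |  | 2441721.31 | 2858741.21
x_c = 2441721.31 / 26496.68 = 92.15 mm
y_c = 2858741.21 / 26496.68 = 107.89 mm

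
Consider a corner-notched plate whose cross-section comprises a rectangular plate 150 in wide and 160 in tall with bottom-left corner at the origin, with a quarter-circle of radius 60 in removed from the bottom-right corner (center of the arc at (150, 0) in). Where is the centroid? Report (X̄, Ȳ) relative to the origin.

X̄ = 68.38 in, Ȳ = 87.28 in

plate: A = 150 × 160 = 24000.00, centroid at (75.00, 80.00).
removed quarter-circle: A = −¼π·60² = -2827.43, centroid at (124.54, 25.46).
ΣA = 21172.57 in²
ΣAX̄ = (24000.00)(75.00) + (-2827.43)(124.54) = 1447884.99 in³
ΣAȲ = (24000.00)(80.00) + (-2827.43)(25.46) = 1848000.00 in³
X̄ = 1447884.99 / 21172.57 = 68.38 in
Ȳ = 1848000.00 / 21172.57 = 87.28 in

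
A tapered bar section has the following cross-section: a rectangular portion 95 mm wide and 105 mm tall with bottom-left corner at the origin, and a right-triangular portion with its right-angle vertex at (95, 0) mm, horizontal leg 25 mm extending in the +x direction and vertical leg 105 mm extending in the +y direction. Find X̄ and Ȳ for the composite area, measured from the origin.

rectangular portion: A = 95 × 105 = 9975.00, centroid at (47.50, 52.50).
triangular portion: A = ½·25·105 = 1312.50, centroid at (103.33, 35.00).
ΣA = 11287.50 mm², ΣAX̄ = 609437.50 mm³, ΣAȲ = 569625.00 mm³.
X̄ = 609437.50/11287.50 = 53.99 mm; Ȳ = 569625.00/11287.50 = 50.47 mm.

X̄ = 53.99 mm, Ȳ = 50.47 mm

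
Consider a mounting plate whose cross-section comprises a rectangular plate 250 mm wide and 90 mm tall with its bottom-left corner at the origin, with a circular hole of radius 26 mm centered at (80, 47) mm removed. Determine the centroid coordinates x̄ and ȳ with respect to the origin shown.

x̄ = 129.69 mm, ȳ = 44.79 mm

plate: A = 250 × 90 = 22500.00, centroid at (125.00, 45.00).
hole: A = −π·26² = -2123.72, centroid at (80.00, 47.00).
ΣA = 20376.28 mm², ΣAx̄ = 2642602.67 mm³, ΣAȳ = 912685.32 mm³.
x̄ = 2642602.67/20376.28 = 129.69 mm; ȳ = 912685.32/20376.28 = 44.79 mm.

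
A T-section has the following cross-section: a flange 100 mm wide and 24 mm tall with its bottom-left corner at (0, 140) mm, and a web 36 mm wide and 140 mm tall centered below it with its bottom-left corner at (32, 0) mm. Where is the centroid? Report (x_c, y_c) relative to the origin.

x_c = 50.00 mm, y_c = 96.45 mm

web: A = 36 × 140 = 5040.00, centroid at (50.00, 70.00).
flange: A = 100 × 24 = 2400.00, centroid at (50.00, 152.00).
ΣA = 7440.00 mm²
ΣAx_c = (5040.00)(50.00) + (2400.00)(50.00) = 372000.00 mm³
ΣAy_c = (5040.00)(70.00) + (2400.00)(152.00) = 717600.00 mm³
x_c = 372000.00 / 7440.00 = 50.00 mm
y_c = 717600.00 / 7440.00 = 96.45 mm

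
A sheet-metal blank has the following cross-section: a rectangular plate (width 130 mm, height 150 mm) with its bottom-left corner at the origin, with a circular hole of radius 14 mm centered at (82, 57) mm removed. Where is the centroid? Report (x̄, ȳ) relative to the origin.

x̄ = 64.45 mm, ȳ = 75.59 mm

Part | A | x̄ᵢ | ȳᵢ | A·x̄ᵢ | A·ȳᵢ
plate | 19500.00 | 65.00 | 75.00 | 1267500.00 | 1462500.00
hole | -615.75 | 82.00 | 57.00 | -50491.68 | -35097.87
Σ | 18884.25 |  |  | 1217008.32 | 1427402.13
x̄ = 1217008.32 / 18884.25 = 64.45 mm
ȳ = 1427402.13 / 18884.25 = 75.59 mm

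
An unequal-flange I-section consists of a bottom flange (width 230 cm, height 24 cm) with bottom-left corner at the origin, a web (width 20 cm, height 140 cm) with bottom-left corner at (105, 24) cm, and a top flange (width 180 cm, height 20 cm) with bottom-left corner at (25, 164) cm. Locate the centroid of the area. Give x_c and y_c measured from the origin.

Part | A | x̄ᵢ | ȳᵢ | A·x̄ᵢ | A·ȳᵢ
bottom flange | 5520.00 | 115.00 | 12.00 | 634800.00 | 66240.00
web | 2800.00 | 115.00 | 94.00 | 322000.00 | 263200.00
top flange | 3600.00 | 115.00 | 174.00 | 414000.00 | 626400.00
Σ | 11920.00 |  |  | 1370800.00 | 955840.00
x_c = 1370800.00 / 11920.00 = 115.00 cm
y_c = 955840.00 / 11920.00 = 80.19 cm

x_c = 115.00 cm, y_c = 80.19 cm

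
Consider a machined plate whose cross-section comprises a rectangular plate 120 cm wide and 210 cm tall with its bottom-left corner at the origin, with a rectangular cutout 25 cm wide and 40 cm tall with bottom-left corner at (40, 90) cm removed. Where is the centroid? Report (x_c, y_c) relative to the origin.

Part | A | x̄ᵢ | ȳᵢ | A·x̄ᵢ | A·ȳᵢ
plate | 25200.00 | 60.00 | 105.00 | 1512000.00 | 2646000.00
hole | -1000.00 | 52.50 | 110.00 | -52500.00 | -110000.00
Σ | 24200.00 |  |  | 1459500.00 | 2536000.00
x_c = 1459500.00 / 24200.00 = 60.31 cm
y_c = 2536000.00 / 24200.00 = 104.79 cm

x_c = 60.31 cm, y_c = 104.79 cm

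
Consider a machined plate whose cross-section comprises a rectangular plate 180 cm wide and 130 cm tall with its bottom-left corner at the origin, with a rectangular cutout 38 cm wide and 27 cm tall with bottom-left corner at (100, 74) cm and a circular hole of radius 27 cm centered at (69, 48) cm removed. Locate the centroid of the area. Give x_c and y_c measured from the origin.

x_c = 90.91 cm, y_c = 65.79 cm

Part | A | x̄ᵢ | ȳᵢ | A·x̄ᵢ | A·ȳᵢ
plate | 23400.00 | 90.00 | 65.00 | 2106000.00 | 1521000.00
hole 1 | -1026.00 | 119.00 | 87.50 | -122094.00 | -89775.00
hole 2 | -2290.22 | 69.00 | 48.00 | -158025.25 | -109930.61
Σ | 20083.78 |  |  | 1825880.75 | 1321294.39
x_c = 1825880.75 / 20083.78 = 90.91 cm
y_c = 1321294.39 / 20083.78 = 65.79 cm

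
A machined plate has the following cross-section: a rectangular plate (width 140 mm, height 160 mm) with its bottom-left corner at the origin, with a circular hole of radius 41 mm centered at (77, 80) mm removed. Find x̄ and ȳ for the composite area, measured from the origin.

x̄ = 67.84 mm, ȳ = 80.00 mm

Part | A | x̄ᵢ | ȳᵢ | A·x̄ᵢ | A·ȳᵢ
plate | 22400.00 | 70.00 | 80.00 | 1568000.00 | 1792000.00
hole | -5281.02 | 77.00 | 80.00 | -406638.33 | -422481.38
Σ | 17118.98 |  |  | 1161361.67 | 1369518.62
x̄ = 1161361.67 / 17118.98 = 67.84 mm
ȳ = 1369518.62 / 17118.98 = 80.00 mm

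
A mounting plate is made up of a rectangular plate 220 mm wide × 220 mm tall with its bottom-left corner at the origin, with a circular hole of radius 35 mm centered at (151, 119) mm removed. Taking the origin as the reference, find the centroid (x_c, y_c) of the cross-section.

plate: A = 220 × 220 = 48400.00, centroid at (110.00, 110.00).
hole: A = −π·35² = -3848.45, centroid at (151.00, 119.00).
ΣA = 44551.55 mm², ΣAx_c = 4742883.90 mm³, ΣAy_c = 4866034.33 mm³.
x_c = 4742883.90/44551.55 = 106.46 mm; y_c = 4866034.33/44551.55 = 109.22 mm.

x_c = 106.46 mm, y_c = 109.22 mm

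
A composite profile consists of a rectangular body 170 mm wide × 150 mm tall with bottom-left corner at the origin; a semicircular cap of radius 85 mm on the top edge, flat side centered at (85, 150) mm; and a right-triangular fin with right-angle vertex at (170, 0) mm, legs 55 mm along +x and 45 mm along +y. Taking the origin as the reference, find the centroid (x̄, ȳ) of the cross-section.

Part | A | x̄ᵢ | ȳᵢ | A·x̄ᵢ | A·ȳᵢ
rectangular body | 25500.00 | 85.00 | 75.00 | 2167500.00 | 1912500.00
semicircular top | 11349.00 | 85.00 | 186.08 | 964665.29 | 2111767.19
triangular fin | 1237.50 | 188.33 | 15.00 | 233062.50 | 18562.50
Σ | 38086.50 |  |  | 3365227.79 | 4042829.69
x̄ = 3365227.79 / 38086.50 = 88.36 mm
ȳ = 4042829.69 / 38086.50 = 106.15 mm

x̄ = 88.36 mm, ȳ = 106.15 mm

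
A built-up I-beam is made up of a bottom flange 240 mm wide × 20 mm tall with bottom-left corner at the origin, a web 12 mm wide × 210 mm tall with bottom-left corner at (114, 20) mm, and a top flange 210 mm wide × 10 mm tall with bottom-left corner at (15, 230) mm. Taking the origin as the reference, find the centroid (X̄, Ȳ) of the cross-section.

bottom flange: A = 240 × 20 = 4800.00, centroid at (120.00, 10.00).
web: A = 12 × 210 = 2520.00, centroid at (120.00, 125.00).
top flange: A = 210 × 10 = 2100.00, centroid at (120.00, 235.00).
ΣA = 9420.00 mm², ΣAX̄ = 1130400.00 mm³, ΣAȲ = 856500.00 mm³.
X̄ = 1130400.00/9420.00 = 120.00 mm; Ȳ = 856500.00/9420.00 = 90.92 mm.

X̄ = 120.00 mm, Ȳ = 90.92 mm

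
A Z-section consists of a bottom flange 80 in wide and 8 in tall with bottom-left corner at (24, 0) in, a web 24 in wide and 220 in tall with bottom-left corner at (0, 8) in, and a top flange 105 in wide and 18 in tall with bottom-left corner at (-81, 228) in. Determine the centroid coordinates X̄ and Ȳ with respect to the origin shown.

bottom flange: A = 80 × 8 = 640.00, centroid at (64.00, 4.00).
web: A = 24 × 220 = 5280.00, centroid at (12.00, 118.00).
top flange: A = 105 × 18 = 1890.00, centroid at (-28.50, 237.00).
ΣA = 7810.00 in²
ΣAX̄ = (640.00)(64.00) + (5280.00)(12.00) + (1890.00)(-28.50) = 50455.00 in³
ΣAȲ = (640.00)(4.00) + (5280.00)(118.00) + (1890.00)(237.00) = 1073530.00 in³
X̄ = 50455.00 / 7810.00 = 6.46 in
Ȳ = 1073530.00 / 7810.00 = 137.46 in

X̄ = 6.46 in, Ȳ = 137.46 in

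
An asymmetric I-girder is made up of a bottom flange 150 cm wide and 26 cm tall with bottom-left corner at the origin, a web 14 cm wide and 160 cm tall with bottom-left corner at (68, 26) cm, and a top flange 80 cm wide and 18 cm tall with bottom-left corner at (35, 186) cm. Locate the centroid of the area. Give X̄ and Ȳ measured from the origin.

X̄ = 75.00 cm, Ȳ = 75.06 cm

Part | A | x̄ᵢ | ȳᵢ | A·x̄ᵢ | A·ȳᵢ
bottom flange | 3900.00 | 75.00 | 13.00 | 292500.00 | 50700.00
web | 2240.00 | 75.00 | 106.00 | 168000.00 | 237440.00
top flange | 1440.00 | 75.00 | 195.00 | 108000.00 | 280800.00
Σ | 7580.00 |  |  | 568500.00 | 568940.00
X̄ = 568500.00 / 7580.00 = 75.00 cm
Ȳ = 568940.00 / 7580.00 = 75.06 cm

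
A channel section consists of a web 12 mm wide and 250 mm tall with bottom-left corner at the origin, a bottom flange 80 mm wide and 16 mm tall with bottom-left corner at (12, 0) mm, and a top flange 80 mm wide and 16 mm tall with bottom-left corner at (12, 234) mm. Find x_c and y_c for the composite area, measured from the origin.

Part | A | x̄ᵢ | ȳᵢ | A·x̄ᵢ | A·ȳᵢ
web | 3000.00 | 6.00 | 125.00 | 18000.00 | 375000.00
bottom flange | 1280.00 | 52.00 | 8.00 | 66560.00 | 10240.00
top flange | 1280.00 | 52.00 | 242.00 | 66560.00 | 309760.00
Σ | 5560.00 |  |  | 151120.00 | 695000.00
x_c = 151120.00 / 5560.00 = 27.18 mm
y_c = 695000.00 / 5560.00 = 125.00 mm

x_c = 27.18 mm, y_c = 125.00 mm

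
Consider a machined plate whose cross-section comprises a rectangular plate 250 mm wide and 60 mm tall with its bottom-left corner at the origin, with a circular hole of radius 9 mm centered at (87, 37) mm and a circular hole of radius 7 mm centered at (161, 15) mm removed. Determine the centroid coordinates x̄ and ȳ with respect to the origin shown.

x̄ = 125.28 mm, ȳ = 30.04 mm

plate: A = 250 × 60 = 15000.00, centroid at (125.00, 30.00).
hole 1: A = −π·9² = -254.47, centroid at (87.00, 37.00).
hole 2: A = −π·7² = -153.94, centroid at (161.00, 15.00).
ΣA = 14591.59 mm², ΣAx̄ = 1828077.17 mm³, ΣAȳ = 438275.58 mm³.
x̄ = 1828077.17/14591.59 = 125.28 mm; ȳ = 438275.58/14591.59 = 30.04 mm.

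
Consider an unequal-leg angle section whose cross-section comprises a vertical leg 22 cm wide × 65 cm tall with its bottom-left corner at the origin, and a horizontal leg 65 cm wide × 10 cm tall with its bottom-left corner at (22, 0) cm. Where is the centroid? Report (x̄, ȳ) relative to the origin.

Part | A | x̄ᵢ | ȳᵢ | A·x̄ᵢ | A·ȳᵢ
vertical leg | 1430.00 | 11.00 | 32.50 | 15730.00 | 46475.00
horizontal leg | 650.00 | 54.50 | 5.00 | 35425.00 | 3250.00
Σ | 2080.00 |  |  | 51155.00 | 49725.00
x̄ = 51155.00 / 2080.00 = 24.59 cm
ȳ = 49725.00 / 2080.00 = 23.91 cm

x̄ = 24.59 cm, ȳ = 23.91 cm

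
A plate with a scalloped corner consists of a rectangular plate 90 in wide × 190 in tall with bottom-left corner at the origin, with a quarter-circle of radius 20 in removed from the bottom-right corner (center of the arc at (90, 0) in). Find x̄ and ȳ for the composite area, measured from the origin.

x̄ = 44.32 in, ȳ = 96.62 in

plate: A = 90 × 190 = 17100.00, centroid at (45.00, 95.00).
removed quarter-circle: A = −¼π·20² = -314.16, centroid at (81.51, 8.49).
ΣA = 16785.84 in²
ΣAx̄ = (17100.00)(45.00) + (-314.16)(81.51) = 743892.33 in³
ΣAȳ = (17100.00)(95.00) + (-314.16)(8.49) = 1621833.33 in³
x̄ = 743892.33 / 16785.84 = 44.32 in
ȳ = 1621833.33 / 16785.84 = 96.62 in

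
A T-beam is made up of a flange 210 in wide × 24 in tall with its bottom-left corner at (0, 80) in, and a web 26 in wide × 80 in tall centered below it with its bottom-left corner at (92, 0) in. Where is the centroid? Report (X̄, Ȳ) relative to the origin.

Part | A | x̄ᵢ | ȳᵢ | A·x̄ᵢ | A·ȳᵢ
web | 2080.00 | 105.00 | 40.00 | 218400.00 | 83200.00
flange | 5040.00 | 105.00 | 92.00 | 529200.00 | 463680.00
Σ | 7120.00 |  |  | 747600.00 | 546880.00
X̄ = 747600.00 / 7120.00 = 105.00 in
Ȳ = 546880.00 / 7120.00 = 76.81 in

X̄ = 105.00 in, Ȳ = 76.81 in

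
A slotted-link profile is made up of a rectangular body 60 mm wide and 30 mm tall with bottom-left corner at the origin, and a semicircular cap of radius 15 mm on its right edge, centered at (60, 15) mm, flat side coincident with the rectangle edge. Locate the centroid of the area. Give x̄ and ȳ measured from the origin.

rectangular body: A = 60 × 30 = 1800.00, centroid at (30.00, 15.00).
semicircular end: A = ½π·15² = 353.43, centroid at (66.37, 15.00).
ΣA = 2153.43 mm², ΣAx̄ = 77455.75 mm³, ΣAȳ = 32301.44 mm³.
x̄ = 77455.75/2153.43 = 35.97 mm; ȳ = 32301.44/2153.43 = 15.00 mm.

x̄ = 35.97 mm, ȳ = 15.00 mm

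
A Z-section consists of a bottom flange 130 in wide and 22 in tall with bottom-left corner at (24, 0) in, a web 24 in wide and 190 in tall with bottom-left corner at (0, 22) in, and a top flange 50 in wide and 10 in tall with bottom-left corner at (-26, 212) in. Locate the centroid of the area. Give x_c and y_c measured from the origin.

x_c = 38.98 in, y_c = 85.04 in

bottom flange: A = 130 × 22 = 2860.00, centroid at (89.00, 11.00).
web: A = 24 × 190 = 4560.00, centroid at (12.00, 117.00).
top flange: A = 50 × 10 = 500.00, centroid at (-1.00, 217.00).
ΣA = 7920.00 in², ΣAx_c = 308760.00 in³, ΣAy_c = 673480.00 in³.
x_c = 308760.00/7920.00 = 38.98 in; y_c = 673480.00/7920.00 = 85.04 in.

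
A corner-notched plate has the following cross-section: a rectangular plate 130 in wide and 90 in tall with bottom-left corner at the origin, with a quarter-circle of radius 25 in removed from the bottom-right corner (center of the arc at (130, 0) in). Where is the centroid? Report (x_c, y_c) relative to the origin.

x_c = 62.62 in, y_c = 46.51 in

Part | A | x̄ᵢ | ȳᵢ | A·x̄ᵢ | A·ȳᵢ
plate | 11700.00 | 65.00 | 45.00 | 760500.00 | 526500.00
removed quarter-circle | -490.87 | 119.39 | 10.61 | -58605.27 | -5208.33
Σ | 11209.13 |  |  | 701894.73 | 521291.67
x_c = 701894.73 / 11209.13 = 62.62 in
y_c = 521291.67 / 11209.13 = 46.51 in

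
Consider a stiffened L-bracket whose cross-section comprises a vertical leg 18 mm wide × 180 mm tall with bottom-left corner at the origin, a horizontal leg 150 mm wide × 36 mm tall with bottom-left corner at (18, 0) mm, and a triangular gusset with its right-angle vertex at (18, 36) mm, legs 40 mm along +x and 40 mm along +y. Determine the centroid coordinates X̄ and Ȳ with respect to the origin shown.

vertical leg: A = 18 × 180 = 3240.00, centroid at (9.00, 90.00).
horizontal leg: A = 150 × 36 = 5400.00, centroid at (93.00, 18.00).
gusset: A = ½·40·40 = 800.00, centroid at (31.33, 49.33).
ΣA = 9440.00 mm², ΣAX̄ = 556426.67 mm³, ΣAȲ = 428266.67 mm³.
X̄ = 556426.67/9440.00 = 58.94 mm; Ȳ = 428266.67/9440.00 = 45.37 mm.

X̄ = 58.94 mm, Ȳ = 45.37 mm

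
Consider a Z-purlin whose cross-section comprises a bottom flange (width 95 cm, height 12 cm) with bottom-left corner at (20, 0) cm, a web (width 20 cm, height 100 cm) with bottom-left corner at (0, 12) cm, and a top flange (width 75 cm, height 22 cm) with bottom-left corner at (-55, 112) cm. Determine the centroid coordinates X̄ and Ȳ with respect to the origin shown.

X̄ = 14.21 cm, Ȳ = 69.68 cm

Part | A | x̄ᵢ | ȳᵢ | A·x̄ᵢ | A·ȳᵢ
bottom flange | 1140.00 | 67.50 | 6.00 | 76950.00 | 6840.00
web | 2000.00 | 10.00 | 62.00 | 20000.00 | 124000.00
top flange | 1650.00 | -17.50 | 123.00 | -28875.00 | 202950.00
Σ | 4790.00 |  |  | 68075.00 | 333790.00
X̄ = 68075.00 / 4790.00 = 14.21 cm
Ȳ = 333790.00 / 4790.00 = 69.68 cm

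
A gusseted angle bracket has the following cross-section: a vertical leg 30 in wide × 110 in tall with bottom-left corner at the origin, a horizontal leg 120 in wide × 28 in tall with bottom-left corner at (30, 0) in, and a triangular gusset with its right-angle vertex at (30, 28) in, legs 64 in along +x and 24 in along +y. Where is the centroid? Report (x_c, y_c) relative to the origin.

x_c = 52.68 in, y_c = 34.49 in

vertical leg: A = 30 × 110 = 3300.00, centroid at (15.00, 55.00).
horizontal leg: A = 120 × 28 = 3360.00, centroid at (90.00, 14.00).
gusset: A = ½·64·24 = 768.00, centroid at (51.33, 36.00).
ΣA = 7428.00 in², ΣAx_c = 391324.00 in³, ΣAy_c = 256188.00 in³.
x_c = 391324.00/7428.00 = 52.68 in; y_c = 256188.00/7428.00 = 34.49 in.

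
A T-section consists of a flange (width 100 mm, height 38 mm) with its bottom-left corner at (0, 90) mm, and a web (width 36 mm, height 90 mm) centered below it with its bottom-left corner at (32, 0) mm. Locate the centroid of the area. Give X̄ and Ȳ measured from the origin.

X̄ = 50.00 mm, Ȳ = 79.55 mm

web: A = 36 × 90 = 3240.00, centroid at (50.00, 45.00).
flange: A = 100 × 38 = 3800.00, centroid at (50.00, 109.00).
ΣA = 7040.00 mm²
ΣAX̄ = (3240.00)(50.00) + (3800.00)(50.00) = 352000.00 mm³
ΣAȲ = (3240.00)(45.00) + (3800.00)(109.00) = 560000.00 mm³
X̄ = 352000.00 / 7040.00 = 50.00 mm
Ȳ = 560000.00 / 7040.00 = 79.55 mm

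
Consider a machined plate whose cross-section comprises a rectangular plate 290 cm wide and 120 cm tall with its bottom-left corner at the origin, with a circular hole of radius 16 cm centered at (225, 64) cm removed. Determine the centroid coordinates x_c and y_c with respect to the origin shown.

x_c = 143.11 cm, y_c = 59.91 cm

plate: A = 290 × 120 = 34800.00, centroid at (145.00, 60.00).
hole: A = −π·16² = -804.25, centroid at (225.00, 64.00).
ΣA = 33995.75 cm², ΣAx_c = 4865044.26 cm³, ΣAy_c = 2036528.15 cm³.
x_c = 4865044.26/33995.75 = 143.11 cm; y_c = 2036528.15/33995.75 = 59.91 cm.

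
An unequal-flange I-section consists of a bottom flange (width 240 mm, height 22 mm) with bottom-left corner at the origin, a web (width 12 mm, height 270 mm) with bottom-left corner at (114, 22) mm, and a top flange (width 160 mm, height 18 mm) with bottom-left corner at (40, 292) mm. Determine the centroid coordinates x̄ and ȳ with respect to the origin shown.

Part | A | x̄ᵢ | ȳᵢ | A·x̄ᵢ | A·ȳᵢ
bottom flange | 5280.00 | 120.00 | 11.00 | 633600.00 | 58080.00
web | 3240.00 | 120.00 | 157.00 | 388800.00 | 508680.00
top flange | 2880.00 | 120.00 | 301.00 | 345600.00 | 866880.00
Σ | 11400.00 |  |  | 1368000.00 | 1433640.00
x̄ = 1368000.00 / 11400.00 = 120.00 mm
ȳ = 1433640.00 / 11400.00 = 125.76 mm

x̄ = 120.00 mm, ȳ = 125.76 mm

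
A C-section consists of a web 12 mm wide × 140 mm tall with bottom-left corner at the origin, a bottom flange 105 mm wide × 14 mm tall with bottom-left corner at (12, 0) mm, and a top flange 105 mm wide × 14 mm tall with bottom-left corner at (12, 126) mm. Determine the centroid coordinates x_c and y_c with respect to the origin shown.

x_c = 43.23 mm, y_c = 70.00 mm

web: A = 12 × 140 = 1680.00, centroid at (6.00, 70.00).
bottom flange: A = 105 × 14 = 1470.00, centroid at (64.50, 7.00).
top flange: A = 105 × 14 = 1470.00, centroid at (64.50, 133.00).
ΣA = 4620.00 mm²
ΣAx_c = (1680.00)(6.00) + (1470.00)(64.50) + (1470.00)(64.50) = 199710.00 mm³
ΣAy_c = (1680.00)(70.00) + (1470.00)(7.00) + (1470.00)(133.00) = 323400.00 mm³
x_c = 199710.00 / 4620.00 = 43.23 mm
y_c = 323400.00 / 4620.00 = 70.00 mm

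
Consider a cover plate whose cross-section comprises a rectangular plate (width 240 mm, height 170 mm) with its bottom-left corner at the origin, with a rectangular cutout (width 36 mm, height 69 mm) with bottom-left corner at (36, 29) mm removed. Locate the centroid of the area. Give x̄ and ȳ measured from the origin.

x̄ = 124.28 mm, ȳ = 86.39 mm

plate: A = 240 × 170 = 40800.00, centroid at (120.00, 85.00).
hole: A = −(36 × 69) = -2484.00, centroid at (54.00, 63.50).
ΣA = 38316.00 mm², ΣAx̄ = 4761864.00 mm³, ΣAȳ = 3310266.00 mm³.
x̄ = 4761864.00/38316.00 = 124.28 mm; ȳ = 3310266.00/38316.00 = 86.39 mm.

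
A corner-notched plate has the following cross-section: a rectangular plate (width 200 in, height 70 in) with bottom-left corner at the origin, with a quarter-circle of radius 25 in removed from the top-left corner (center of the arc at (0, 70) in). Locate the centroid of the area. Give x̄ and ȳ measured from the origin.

x̄ = 103.25 in, ȳ = 34.11 in

plate: A = 200 × 70 = 14000.00, centroid at (100.00, 35.00).
removed quarter-circle: A = −¼π·25² = -490.87, centroid at (10.61, 59.39).
ΣA = 13509.13 in²
ΣAx̄ = (14000.00)(100.00) + (-490.87)(10.61) = 1394791.67 in³
ΣAȳ = (14000.00)(35.00) + (-490.87)(59.39) = 460847.16 in³
x̄ = 1394791.67 / 13509.13 = 103.25 in
ȳ = 460847.16 / 13509.13 = 34.11 in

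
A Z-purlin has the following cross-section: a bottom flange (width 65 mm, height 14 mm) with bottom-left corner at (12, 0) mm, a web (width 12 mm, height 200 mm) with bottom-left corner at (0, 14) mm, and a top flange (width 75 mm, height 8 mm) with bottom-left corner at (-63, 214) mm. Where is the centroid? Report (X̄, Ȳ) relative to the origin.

bottom flange: A = 65 × 14 = 910.00, centroid at (44.50, 7.00).
web: A = 12 × 200 = 2400.00, centroid at (6.00, 114.00).
top flange: A = 75 × 8 = 600.00, centroid at (-25.50, 218.00).
ΣA = 3910.00 mm², ΣAX̄ = 39595.00 mm³, ΣAȲ = 410770.00 mm³.
X̄ = 39595.00/3910.00 = 10.13 mm; Ȳ = 410770.00/3910.00 = 105.06 mm.

X̄ = 10.13 mm, Ȳ = 105.06 mm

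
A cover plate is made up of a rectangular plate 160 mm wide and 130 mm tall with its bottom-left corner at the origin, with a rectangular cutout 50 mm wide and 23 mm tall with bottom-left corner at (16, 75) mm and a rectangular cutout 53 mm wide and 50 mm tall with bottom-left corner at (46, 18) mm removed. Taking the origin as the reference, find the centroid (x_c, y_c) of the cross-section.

plate: A = 160 × 130 = 20800.00, centroid at (80.00, 65.00).
hole 1: A = −(50 × 23) = -1150.00, centroid at (41.00, 86.50).
hole 2: A = −(53 × 50) = -2650.00, centroid at (72.50, 43.00).
ΣA = 17000.00 mm², ΣAx_c = 1424725.00 mm³, ΣAy_c = 1138575.00 mm³.
x_c = 1424725.00/17000.00 = 83.81 mm; y_c = 1138575.00/17000.00 = 66.97 mm.

x_c = 83.81 mm, y_c = 66.97 mm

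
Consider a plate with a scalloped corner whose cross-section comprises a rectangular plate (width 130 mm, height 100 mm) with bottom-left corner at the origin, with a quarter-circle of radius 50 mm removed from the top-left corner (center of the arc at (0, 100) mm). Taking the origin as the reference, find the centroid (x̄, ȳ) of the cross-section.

Part | A | x̄ᵢ | ȳᵢ | A·x̄ᵢ | A·ȳᵢ
plate | 13000.00 | 65.00 | 50.00 | 845000.00 | 650000.00
removed quarter-circle | -1963.50 | 21.22 | 78.78 | -41666.67 | -154682.87
Σ | 11036.50 |  |  | 803333.33 | 495317.13
x̄ = 803333.33 / 11036.50 = 72.79 mm
ȳ = 495317.13 / 11036.50 = 44.88 mm

x̄ = 72.79 mm, ȳ = 44.88 mm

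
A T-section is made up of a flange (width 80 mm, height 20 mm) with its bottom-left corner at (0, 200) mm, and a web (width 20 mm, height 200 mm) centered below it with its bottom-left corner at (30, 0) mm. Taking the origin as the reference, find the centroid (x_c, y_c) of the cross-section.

x_c = 40.00 mm, y_c = 131.43 mm

Part | A | x̄ᵢ | ȳᵢ | A·x̄ᵢ | A·ȳᵢ
web | 4000.00 | 40.00 | 100.00 | 160000.00 | 400000.00
flange | 1600.00 | 40.00 | 210.00 | 64000.00 | 336000.00
Σ | 5600.00 |  |  | 224000.00 | 736000.00
x_c = 224000.00 / 5600.00 = 40.00 mm
y_c = 736000.00 / 5600.00 = 131.43 mm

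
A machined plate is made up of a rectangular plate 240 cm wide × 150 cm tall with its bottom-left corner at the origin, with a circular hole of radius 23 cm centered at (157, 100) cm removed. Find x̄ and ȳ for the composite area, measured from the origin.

Part | A | x̄ᵢ | ȳᵢ | A·x̄ᵢ | A·ȳᵢ
plate | 36000.00 | 120.00 | 75.00 | 4320000.00 | 2700000.00
hole | -1661.90 | 157.00 | 100.00 | -260918.69 | -166190.25
Σ | 34338.10 |  |  | 4059081.31 | 2533809.75
x̄ = 4059081.31 / 34338.10 = 118.21 cm
ȳ = 2533809.75 / 34338.10 = 73.79 cm

x̄ = 118.21 cm, ȳ = 73.79 cm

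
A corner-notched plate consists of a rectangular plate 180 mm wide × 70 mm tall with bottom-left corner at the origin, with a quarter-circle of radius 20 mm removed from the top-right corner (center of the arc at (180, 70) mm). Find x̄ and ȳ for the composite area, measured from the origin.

Part | A | x̄ᵢ | ȳᵢ | A·x̄ᵢ | A·ȳᵢ
plate | 12600.00 | 90.00 | 35.00 | 1134000.00 | 441000.00
removed quarter-circle | -314.16 | 171.51 | 61.51 | -53882.00 | -19324.48
Σ | 12285.84 |  |  | 1080118.00 | 421675.52
x̄ = 1080118.00 / 12285.84 = 87.92 mm
ȳ = 421675.52 / 12285.84 = 34.32 mm

x̄ = 87.92 mm, ȳ = 34.32 mm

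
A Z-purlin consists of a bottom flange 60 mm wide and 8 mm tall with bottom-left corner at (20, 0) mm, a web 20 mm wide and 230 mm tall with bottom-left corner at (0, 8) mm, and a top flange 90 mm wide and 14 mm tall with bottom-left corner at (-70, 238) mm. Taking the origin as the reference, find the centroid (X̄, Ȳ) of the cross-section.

X̄ = 6.07 mm, Ȳ = 138.24 mm

bottom flange: A = 60 × 8 = 480.00, centroid at (50.00, 4.00).
web: A = 20 × 230 = 4600.00, centroid at (10.00, 123.00).
top flange: A = 90 × 14 = 1260.00, centroid at (-25.00, 245.00).
ΣA = 6340.00 mm²
ΣAX̄ = (480.00)(50.00) + (4600.00)(10.00) + (1260.00)(-25.00) = 38500.00 mm³
ΣAȲ = (480.00)(4.00) + (4600.00)(123.00) + (1260.00)(245.00) = 876420.00 mm³
X̄ = 38500.00 / 6340.00 = 6.07 mm
Ȳ = 876420.00 / 6340.00 = 138.24 mm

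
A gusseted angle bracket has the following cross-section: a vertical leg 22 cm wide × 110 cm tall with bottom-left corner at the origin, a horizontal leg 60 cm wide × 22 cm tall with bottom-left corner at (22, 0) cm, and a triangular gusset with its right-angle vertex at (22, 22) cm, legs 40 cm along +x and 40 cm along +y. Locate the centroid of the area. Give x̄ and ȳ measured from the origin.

x̄ = 27.21 cm, ȳ = 38.74 cm

vertical leg: A = 22 × 110 = 2420.00, centroid at (11.00, 55.00).
horizontal leg: A = 60 × 22 = 1320.00, centroid at (52.00, 11.00).
gusset: A = ½·40·40 = 800.00, centroid at (35.33, 35.33).
ΣA = 4540.00 cm²
ΣAx̄ = (2420.00)(11.00) + (1320.00)(52.00) + (800.00)(35.33) = 123526.67 cm³
ΣAȳ = (2420.00)(55.00) + (1320.00)(11.00) + (800.00)(35.33) = 175886.67 cm³
x̄ = 123526.67 / 4540.00 = 27.21 cm
ȳ = 175886.67 / 4540.00 = 38.74 cm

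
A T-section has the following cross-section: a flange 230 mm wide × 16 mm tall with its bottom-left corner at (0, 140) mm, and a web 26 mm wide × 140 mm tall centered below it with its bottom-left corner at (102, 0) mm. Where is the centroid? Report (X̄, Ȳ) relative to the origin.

X̄ = 115.00 mm, Ȳ = 109.21 mm

web: A = 26 × 140 = 3640.00, centroid at (115.00, 70.00).
flange: A = 230 × 16 = 3680.00, centroid at (115.00, 148.00).
ΣA = 7320.00 mm², ΣAX̄ = 841800.00 mm³, ΣAȲ = 799440.00 mm³.
X̄ = 841800.00/7320.00 = 115.00 mm; Ȳ = 799440.00/7320.00 = 109.21 mm.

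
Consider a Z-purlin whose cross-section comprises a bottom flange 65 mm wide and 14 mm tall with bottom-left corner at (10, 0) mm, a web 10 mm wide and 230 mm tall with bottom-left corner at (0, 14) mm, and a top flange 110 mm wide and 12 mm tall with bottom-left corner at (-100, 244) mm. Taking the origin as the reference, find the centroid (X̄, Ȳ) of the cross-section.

bottom flange: A = 65 × 14 = 910.00, centroid at (42.50, 7.00).
web: A = 10 × 230 = 2300.00, centroid at (5.00, 129.00).
top flange: A = 110 × 12 = 1320.00, centroid at (-45.00, 250.00).
ΣA = 4530.00 mm², ΣAX̄ = -9225.00 mm³, ΣAȲ = 633070.00 mm³.
X̄ = -9225.00/4530.00 = -2.04 mm; Ȳ = 633070.00/4530.00 = 139.75 mm.

X̄ = -2.04 mm, Ȳ = 139.75 mm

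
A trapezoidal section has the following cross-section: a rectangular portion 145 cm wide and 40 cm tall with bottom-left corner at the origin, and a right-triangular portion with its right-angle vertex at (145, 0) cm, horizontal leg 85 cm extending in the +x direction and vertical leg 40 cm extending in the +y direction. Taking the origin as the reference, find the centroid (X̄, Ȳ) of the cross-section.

rectangular portion: A = 145 × 40 = 5800.00, centroid at (72.50, 20.00).
triangular portion: A = ½·85·40 = 1700.00, centroid at (173.33, 13.33).
ΣA = 7500.00 cm², ΣAX̄ = 715166.67 cm³, ΣAȲ = 138666.67 cm³.
X̄ = 715166.67/7500.00 = 95.36 cm; Ȳ = 138666.67/7500.00 = 18.49 cm.

X̄ = 95.36 cm, Ȳ = 18.49 cm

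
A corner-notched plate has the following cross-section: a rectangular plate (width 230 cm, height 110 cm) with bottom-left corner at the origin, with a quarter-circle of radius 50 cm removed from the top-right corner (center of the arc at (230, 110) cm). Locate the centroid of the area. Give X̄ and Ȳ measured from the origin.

X̄ = 107.11 cm, Ȳ = 52.16 cm

plate: A = 230 × 110 = 25300.00, centroid at (115.00, 55.00).
removed quarter-circle: A = −¼π·50² = -1963.50, centroid at (208.78, 88.78).
ΣA = 23336.50 cm², ΣAX̄ = 2499562.72 cm³, ΣAȲ = 1217182.17 cm³.
X̄ = 2499562.72/23336.50 = 107.11 cm; Ȳ = 1217182.17/23336.50 = 52.16 cm.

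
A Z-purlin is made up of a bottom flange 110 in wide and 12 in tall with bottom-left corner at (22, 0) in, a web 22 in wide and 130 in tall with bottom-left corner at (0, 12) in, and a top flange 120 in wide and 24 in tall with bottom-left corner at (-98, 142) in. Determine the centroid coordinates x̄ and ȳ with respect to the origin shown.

x̄ = 3.35 in, ȳ = 95.14 in

bottom flange: A = 110 × 12 = 1320.00, centroid at (77.00, 6.00).
web: A = 22 × 130 = 2860.00, centroid at (11.00, 77.00).
top flange: A = 120 × 24 = 2880.00, centroid at (-38.00, 154.00).
ΣA = 7060.00 in², ΣAx̄ = 23660.00 in³, ΣAȳ = 671660.00 in³.
x̄ = 23660.00/7060.00 = 3.35 in; ȳ = 671660.00/7060.00 = 95.14 in.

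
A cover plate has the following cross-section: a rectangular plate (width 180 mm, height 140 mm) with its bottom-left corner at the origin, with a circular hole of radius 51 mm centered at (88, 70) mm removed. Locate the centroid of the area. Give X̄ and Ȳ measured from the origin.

Part | A | x̄ᵢ | ȳᵢ | A·x̄ᵢ | A·ȳᵢ
plate | 25200.00 | 90.00 | 70.00 | 2268000.00 | 1764000.00
hole | -8171.28 | 88.00 | 70.00 | -719072.86 | -571989.77
Σ | 17028.72 |  |  | 1548927.14 | 1192010.23
X̄ = 1548927.14 / 17028.72 = 90.96 mm
Ȳ = 1192010.23 / 17028.72 = 70.00 mm

X̄ = 90.96 mm, Ȳ = 70.00 mm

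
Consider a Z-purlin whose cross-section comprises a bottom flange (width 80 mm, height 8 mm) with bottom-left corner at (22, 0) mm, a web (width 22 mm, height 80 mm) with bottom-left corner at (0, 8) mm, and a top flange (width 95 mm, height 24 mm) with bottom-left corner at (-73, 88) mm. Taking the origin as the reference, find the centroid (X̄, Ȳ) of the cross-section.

X̄ = 0.19 mm, Ȳ = 67.32 mm

Part | A | x̄ᵢ | ȳᵢ | A·x̄ᵢ | A·ȳᵢ
bottom flange | 640.00 | 62.00 | 4.00 | 39680.00 | 2560.00
web | 1760.00 | 11.00 | 48.00 | 19360.00 | 84480.00
top flange | 2280.00 | -25.50 | 100.00 | -58140.00 | 228000.00
Σ | 4680.00 |  |  | 900.00 | 315040.00
X̄ = 900.00 / 4680.00 = 0.19 mm
Ȳ = 315040.00 / 4680.00 = 67.32 mm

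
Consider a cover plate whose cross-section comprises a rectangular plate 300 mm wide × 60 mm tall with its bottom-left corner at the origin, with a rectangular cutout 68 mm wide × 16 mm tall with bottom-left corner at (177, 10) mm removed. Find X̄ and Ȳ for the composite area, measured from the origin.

X̄ = 146.08 mm, Ȳ = 30.77 mm

Part | A | x̄ᵢ | ȳᵢ | A·x̄ᵢ | A·ȳᵢ
plate | 18000.00 | 150.00 | 30.00 | 2700000.00 | 540000.00
hole | -1088.00 | 211.00 | 18.00 | -229568.00 | -19584.00
Σ | 16912.00 |  |  | 2470432.00 | 520416.00
X̄ = 2470432.00 / 16912.00 = 146.08 mm
Ȳ = 520416.00 / 16912.00 = 30.77 mm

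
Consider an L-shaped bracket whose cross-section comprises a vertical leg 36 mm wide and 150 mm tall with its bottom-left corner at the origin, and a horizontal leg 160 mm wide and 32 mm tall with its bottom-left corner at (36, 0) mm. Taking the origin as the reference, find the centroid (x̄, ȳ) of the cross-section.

vertical leg: A = 36 × 150 = 5400.00, centroid at (18.00, 75.00).
horizontal leg: A = 160 × 32 = 5120.00, centroid at (116.00, 16.00).
ΣA = 10520.00 mm², ΣAx̄ = 691120.00 mm³, ΣAȳ = 486920.00 mm³.
x̄ = 691120.00/10520.00 = 65.70 mm; ȳ = 486920.00/10520.00 = 46.29 mm.

x̄ = 65.70 mm, ȳ = 46.29 mm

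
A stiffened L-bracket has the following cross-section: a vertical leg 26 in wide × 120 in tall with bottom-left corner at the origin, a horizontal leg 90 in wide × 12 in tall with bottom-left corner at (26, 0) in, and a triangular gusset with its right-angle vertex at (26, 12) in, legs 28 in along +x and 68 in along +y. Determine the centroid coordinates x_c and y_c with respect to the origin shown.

Part | A | x̄ᵢ | ȳᵢ | A·x̄ᵢ | A·ȳᵢ
vertical leg | 3120.00 | 13.00 | 60.00 | 40560.00 | 187200.00
horizontal leg | 1080.00 | 71.00 | 6.00 | 76680.00 | 6480.00
gusset | 952.00 | 35.33 | 34.67 | 33637.33 | 33002.67
Σ | 5152.00 |  |  | 150877.33 | 226682.67
x_c = 150877.33 / 5152.00 = 29.29 in
y_c = 226682.67 / 5152.00 = 44.00 in

x_c = 29.29 in, y_c = 44.00 in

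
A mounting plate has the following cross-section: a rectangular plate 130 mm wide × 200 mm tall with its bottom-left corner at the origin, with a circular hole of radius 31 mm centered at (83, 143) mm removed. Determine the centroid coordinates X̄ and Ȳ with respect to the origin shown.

plate: A = 130 × 200 = 26000.00, centroid at (65.00, 100.00).
hole: A = −π·31² = -3019.07, centroid at (83.00, 143.00).
ΣA = 22980.93 mm²
ΣAX̄ = (26000.00)(65.00) + (-3019.07)(83.00) = 1439417.15 mm³
ΣAȲ = (26000.00)(100.00) + (-3019.07)(143.00) = 2168272.91 mm³
X̄ = 1439417.15 / 22980.93 = 62.64 mm
Ȳ = 2168272.91 / 22980.93 = 94.35 mm

X̄ = 62.64 mm, Ȳ = 94.35 mm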